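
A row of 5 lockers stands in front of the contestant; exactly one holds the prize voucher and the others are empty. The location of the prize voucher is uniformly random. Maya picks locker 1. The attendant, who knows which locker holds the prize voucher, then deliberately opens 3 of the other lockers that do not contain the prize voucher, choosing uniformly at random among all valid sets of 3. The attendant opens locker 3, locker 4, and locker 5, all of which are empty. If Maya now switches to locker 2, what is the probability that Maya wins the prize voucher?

4/5

Condition on the true location of the prize voucher.
If it is in locker 1 (prior 1/5): the attendant has 4 equally likely choices, so probability 1/4; weight (1/5)·(1/4) = 1/20.
If it is in locker 2 (prior 1/5): the attendant has no choice, probability 1; weight (1/5)·1 = 1/5.
If it is in any of lockers 3, 4, and 5 (prior 1/5 each): that locker was opened and seen not to hold the prize — ruled out; weight (1/5)·0 = 0 each.
The weights sum to 1/4.
So P(the prize voucher in locker 2 | the attendant opened locker 3, locker 4, and locker 5) = (1/5) / (1/4) = 4/5.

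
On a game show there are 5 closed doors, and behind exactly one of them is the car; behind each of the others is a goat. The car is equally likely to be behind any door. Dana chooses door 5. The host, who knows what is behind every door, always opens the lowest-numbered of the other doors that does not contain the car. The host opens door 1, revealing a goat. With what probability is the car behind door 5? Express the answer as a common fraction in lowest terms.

Condition on the true location of the car.
If it is behind door 1 (prior 1/5): the host opened door 1, so this case is ruled out; weight (1/5)·0 = 0.
If it is behind any of doors 2, 3, 4, and 5 (prior 1/5 each): door 1 is the lowest-numbered option available, probability 1; weight (1/5)·1 = 1/5 each.
The weights sum to 4/5.
So P(the car behind door 5 | the host opened door 1) = (1/5) / (4/5) = 1/4.

1/4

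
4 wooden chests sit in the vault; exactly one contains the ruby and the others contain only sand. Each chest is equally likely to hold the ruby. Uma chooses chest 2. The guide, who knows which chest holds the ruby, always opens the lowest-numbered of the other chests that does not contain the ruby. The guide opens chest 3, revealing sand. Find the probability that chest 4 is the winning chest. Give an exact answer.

Condition on the true location of the ruby.
If it is in chest 1 (prior 1/4): chest 3 is the lowest-numbered option available, probability 1; weight (1/4)·1 = 1/4.
If it is in either of chests 2 and 4 (prior 1/4 each): the guide would have opened chest 1 instead, probability 0; weight (1/4)·0 = 0 each.
If it is in chest 3 (prior 1/4): the guide opened chest 3, so this case is ruled out; weight (1/4)·0 = 0.
The weights sum to 1/4.
So P(the ruby in chest 4 | the guide opened chest 3) = 0 / (1/4) = 0.

0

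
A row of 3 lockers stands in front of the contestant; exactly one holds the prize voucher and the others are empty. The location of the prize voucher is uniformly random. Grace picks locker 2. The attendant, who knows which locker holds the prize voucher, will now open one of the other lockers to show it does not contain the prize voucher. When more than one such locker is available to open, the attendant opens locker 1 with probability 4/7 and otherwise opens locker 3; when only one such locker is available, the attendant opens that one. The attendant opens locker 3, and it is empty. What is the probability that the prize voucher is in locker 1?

7/10

Apply Bayes' rule, conditioning on where the prize voucher actually is.
If it is in locker 1 (prior 1/3): only locker 3 is available, probability 1; weight (1/3)·1 = 1/3.
If it is in locker 2 (prior 1/3): locker 1 is available but not opened, probability 3/7; weight (1/3)·(3/7) = 1/7.
If it is in locker 3 (prior 1/3): the attendant opened locker 3, so this case is ruled out; weight (1/3)·0 = 0.
The weights sum to 10/21.
So P(the prize voucher in locker 1 | the attendant opened locker 3) = (1/3) / (10/21) = 7/10.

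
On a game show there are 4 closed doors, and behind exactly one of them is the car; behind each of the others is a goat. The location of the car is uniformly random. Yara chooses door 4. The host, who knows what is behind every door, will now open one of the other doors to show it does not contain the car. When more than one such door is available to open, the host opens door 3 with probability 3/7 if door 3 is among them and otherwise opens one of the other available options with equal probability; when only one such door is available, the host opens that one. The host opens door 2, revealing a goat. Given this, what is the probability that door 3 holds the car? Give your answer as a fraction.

7/19

Condition on the true location of the car.
If it is behind door 1 (prior 1/4): door 3 is available but not opened, probability 4/7; weight (1/4)·(4/7) = 1/7.
If it is behind door 2 (prior 1/4): the host opened door 2, so this case is ruled out; weight (1/4)·0 = 0.
If it is behind door 3 (prior 1/4): door 3 holds the prize so is unavailable; the host chooses uniformly among the 2 others, probability 1/2; weight (1/4)·(1/2) = 1/8.
If it is behind door 4 (prior 1/4): door 3 is available but not opened; door 2 gets probability (1 − 3/7)/2 = 2/7; weight (1/4)·(2/7) = 1/14.
The weights sum to 19/56.
So P(the car behind door 3 | the host opened door 2) = (1/8) / (19/56) = 7/19.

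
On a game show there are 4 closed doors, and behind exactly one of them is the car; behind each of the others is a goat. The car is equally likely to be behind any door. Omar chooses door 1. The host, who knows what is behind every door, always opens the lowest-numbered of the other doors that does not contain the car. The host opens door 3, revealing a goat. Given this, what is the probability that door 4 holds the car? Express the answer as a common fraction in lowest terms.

Condition on the true location of the car.
If it is behind either of doors 1 and 4 (prior 1/4 each): the host would have opened door 2 instead, probability 0; weight (1/4)·0 = 0 each.
If it is behind door 2 (prior 1/4): door 3 is the lowest-numbered option available, probability 1; weight (1/4)·1 = 1/4.
If it is behind door 3 (prior 1/4): the host opened door 3, so this case is ruled out; weight (1/4)·0 = 0.
The weights sum to 1/4.
So P(the car behind door 4 | the host opened door 3) = 0 / (1/4) = 0.

0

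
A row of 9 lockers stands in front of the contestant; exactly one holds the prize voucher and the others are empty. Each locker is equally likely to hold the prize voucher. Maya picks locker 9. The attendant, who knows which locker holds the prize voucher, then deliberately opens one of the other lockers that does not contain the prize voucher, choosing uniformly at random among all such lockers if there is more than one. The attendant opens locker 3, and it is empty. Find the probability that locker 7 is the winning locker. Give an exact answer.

8/63

Condition on the true location of the prize voucher.
If it is in any of lockers 1, 2, 4, 5, 6, 7, and 8 (prior 1/9 each): the attendant has 7 equally likely choices, so probability 1/7; weight (1/9)·(1/7) = 1/63 each.
If it is in locker 3 (prior 1/9): the attendant opened locker 3, so this case is ruled out; weight (1/9)·0 = 0.
If it is in locker 9 (prior 1/9): the attendant has 8 equally likely choices, so probability 1/8; weight (1/9)·(1/8) = 1/72.
The weights sum to 1/8.
So P(the prize voucher in locker 7 | the attendant opened locker 3) = (1/63) / (1/8) = 8/63.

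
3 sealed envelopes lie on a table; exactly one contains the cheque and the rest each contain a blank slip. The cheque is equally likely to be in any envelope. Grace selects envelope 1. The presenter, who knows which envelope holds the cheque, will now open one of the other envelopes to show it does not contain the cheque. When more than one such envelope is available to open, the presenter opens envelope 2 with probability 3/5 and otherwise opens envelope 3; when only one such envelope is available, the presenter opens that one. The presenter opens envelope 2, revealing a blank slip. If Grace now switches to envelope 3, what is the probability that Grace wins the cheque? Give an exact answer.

5/8

Consider each possible location of the cheque in turn.
If it is in envelope 1 (prior 1/3): envelope 2 is available, opened with probability 3/5; weight (1/3)·(3/5) = 1/5.
If it is in envelope 2 (prior 1/3): the presenter opened envelope 2, so this case is ruled out; weight (1/3)·0 = 0.
If it is in envelope 3 (prior 1/3): only envelope 2 is available, probability 1; weight (1/3)·1 = 1/3.
The weights sum to 8/15.
So P(the cheque in envelope 3 | the presenter opened envelope 2) = (1/3) / (8/15) = 5/8.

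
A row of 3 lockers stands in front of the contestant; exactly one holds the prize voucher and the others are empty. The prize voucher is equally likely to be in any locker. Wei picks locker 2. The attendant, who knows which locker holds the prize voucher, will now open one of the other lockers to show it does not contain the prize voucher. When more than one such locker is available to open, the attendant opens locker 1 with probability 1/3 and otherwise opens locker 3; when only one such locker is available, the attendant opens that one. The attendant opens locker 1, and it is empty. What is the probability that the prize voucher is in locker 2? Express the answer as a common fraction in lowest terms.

Condition on the true location of the prize voucher.
If it is in locker 1 (prior 1/3): the attendant opened locker 1, so this case is ruled out; weight (1/3)·0 = 0.
If it is in locker 2 (prior 1/3): locker 1 is available, opened with probability 1/3; weight (1/3)·(1/3) = 1/9.
If it is in locker 3 (prior 1/3): only locker 1 is available, probability 1; weight (1/3)·1 = 1/3.
The weights sum to 4/9.
So P(the prize voucher in locker 2 | the attendant opened locker 1) = (1/9) / (4/9) = 1/4.

1/4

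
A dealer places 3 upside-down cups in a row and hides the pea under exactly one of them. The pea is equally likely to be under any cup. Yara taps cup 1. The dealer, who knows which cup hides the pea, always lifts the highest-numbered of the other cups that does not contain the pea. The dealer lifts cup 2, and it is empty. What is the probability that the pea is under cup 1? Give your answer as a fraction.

Condition on the true location of the pea.
If it is under cup 1 (prior 1/3): the dealer would have opened cup 3 instead, probability 0; weight (1/3)·0 = 0.
If it is under cup 2 (prior 1/3): the dealer opened cup 2, so this case is ruled out; weight (1/3)·0 = 0.
If it is under cup 3 (prior 1/3): cup 2 is the highest-numbered option available, probability 1; weight (1/3)·1 = 1/3.
The weights sum to 1/3.
So P(the pea under cup 1 | the dealer opened cup 2) = 0 / (1/3) = 0.

0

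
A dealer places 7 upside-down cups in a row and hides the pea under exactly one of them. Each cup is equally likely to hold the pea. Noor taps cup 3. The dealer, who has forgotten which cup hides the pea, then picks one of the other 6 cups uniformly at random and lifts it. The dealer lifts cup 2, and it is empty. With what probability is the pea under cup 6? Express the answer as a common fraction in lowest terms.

1/6

Apply Bayes' rule, conditioning on where the pea actually is.
If it is under any of cups 1, 3, 4, 5, 6, and 7 (prior 1/7 each): the dealer picks cup 2 with probability 1/6 regardless, and it is not the prize; weight (1/7)·(1/6) = 1/42 each.
If it is under cup 2 (prior 1/7): the dealer opened cup 2, so this case is ruled out; weight (1/7)·0 = 0.
The weights sum to 1/7.
So P(the pea under cup 6 | the dealer opened cup 2) = (1/42) / (1/7) = 1/6.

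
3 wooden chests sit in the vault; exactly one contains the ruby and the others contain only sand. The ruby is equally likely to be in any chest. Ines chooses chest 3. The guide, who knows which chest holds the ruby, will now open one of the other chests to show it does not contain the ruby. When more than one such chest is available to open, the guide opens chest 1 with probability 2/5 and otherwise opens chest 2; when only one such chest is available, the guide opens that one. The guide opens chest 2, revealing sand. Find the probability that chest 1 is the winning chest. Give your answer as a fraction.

5/8

Consider each possible location of the ruby in turn.
If it is in chest 1 (prior 1/3): only chest 2 is available, probability 1; weight (1/3)·1 = 1/3.
If it is in chest 2 (prior 1/3): the guide opened chest 2, so this case is ruled out; weight (1/3)·0 = 0.
If it is in chest 3 (prior 1/3): chest 1 is available but not opened, probability 3/5; weight (1/3)·(3/5) = 1/5.
The weights sum to 8/15.
So P(the ruby in chest 1 | the guide opened chest 2) = (1/3) / (8/15) = 5/8.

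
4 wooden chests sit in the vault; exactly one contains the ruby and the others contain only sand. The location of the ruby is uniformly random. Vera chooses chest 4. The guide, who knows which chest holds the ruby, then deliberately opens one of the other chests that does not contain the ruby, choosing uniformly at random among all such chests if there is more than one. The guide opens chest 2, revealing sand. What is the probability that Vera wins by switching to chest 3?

3/8

Condition on the true location of the ruby.
If it is in either of chests 1 and 3 (prior 1/4 each): the guide has 2 equally likely choices, so probability 1/2; weight (1/4)·(1/2) = 1/8 each.
If it is in chest 2 (prior 1/4): the guide opened chest 2, so this case is ruled out; weight (1/4)·0 = 0.
If it is in chest 4 (prior 1/4): the guide has 3 equally likely choices, so probability 1/3; weight (1/4)·(1/3) = 1/12.
The weights sum to 1/3.
So P(the ruby in chest 3 | the guide opened chest 2) = (1/8) / (1/3) = 3/8.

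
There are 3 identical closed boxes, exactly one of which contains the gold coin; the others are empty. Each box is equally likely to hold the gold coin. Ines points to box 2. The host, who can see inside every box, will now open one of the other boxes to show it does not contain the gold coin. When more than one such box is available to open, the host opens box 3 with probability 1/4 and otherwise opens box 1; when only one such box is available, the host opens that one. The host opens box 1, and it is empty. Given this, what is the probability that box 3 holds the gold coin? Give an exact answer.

4/7

Consider each possible location of the gold coin in turn.
If it is in box 1 (prior 1/3): the host opened box 1, so this case is ruled out; weight (1/3)·0 = 0.
If it is in box 2 (prior 1/3): box 3 is available but not opened, probability 3/4; weight (1/3)·(3/4) = 1/4.
If it is in box 3 (prior 1/3): only box 1 is available, probability 1; weight (1/3)·1 = 1/3.
The weights sum to 7/12.
So P(the gold coin in box 3 | the host opened box 1) = (1/3) / (7/12) = 4/7.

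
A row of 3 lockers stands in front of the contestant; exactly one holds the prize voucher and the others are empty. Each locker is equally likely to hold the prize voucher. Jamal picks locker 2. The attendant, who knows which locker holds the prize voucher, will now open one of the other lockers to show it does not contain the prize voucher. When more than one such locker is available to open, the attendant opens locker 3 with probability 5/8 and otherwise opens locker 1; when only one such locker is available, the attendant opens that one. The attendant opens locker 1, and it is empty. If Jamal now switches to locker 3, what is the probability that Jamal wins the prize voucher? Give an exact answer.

8/11

Condition on the true location of the prize voucher.
If it is in locker 1 (prior 1/3): the attendant opened locker 1, so this case is ruled out; weight (1/3)·0 = 0.
If it is in locker 2 (prior 1/3): locker 3 is available but not opened, probability 3/8; weight (1/3)·(3/8) = 1/8.
If it is in locker 3 (prior 1/3): only locker 1 is available, probability 1; weight (1/3)·1 = 1/3.
The weights sum to 11/24.
So P(the prize voucher in locker 3 | the attendant opened locker 1) = (1/3) / (11/24) = 8/11.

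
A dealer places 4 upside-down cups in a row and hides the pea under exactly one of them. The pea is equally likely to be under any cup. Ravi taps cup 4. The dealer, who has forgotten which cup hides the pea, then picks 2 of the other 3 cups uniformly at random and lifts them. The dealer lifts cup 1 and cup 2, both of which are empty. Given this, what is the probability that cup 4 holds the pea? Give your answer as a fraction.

1/2

Condition on the true location of the pea.
If it is under either of cups 1 and 2 (prior 1/4 each): that cup was opened and seen not to hold the prize — ruled out; weight (1/4)·0 = 0 each.
If it is under either of cups 3 and 4 (prior 1/4 each): the dealer picks exactly this set with probability 1/3 regardless, and none is the prize; weight (1/4)·(1/3) = 1/12 each.
The weights sum to 1/6.
So P(the pea under cup 4 | the dealer opened cup 1 and cup 2) = (1/12) / (1/6) = 1/2.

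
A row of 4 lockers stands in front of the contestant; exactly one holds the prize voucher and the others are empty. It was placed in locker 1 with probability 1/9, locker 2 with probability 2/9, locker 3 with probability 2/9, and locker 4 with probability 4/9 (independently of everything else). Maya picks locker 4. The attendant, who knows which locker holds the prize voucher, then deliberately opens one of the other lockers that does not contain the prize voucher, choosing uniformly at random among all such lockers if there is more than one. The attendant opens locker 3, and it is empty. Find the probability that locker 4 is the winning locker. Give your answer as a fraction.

8/17

Consider each possible location of the prize voucher in turn.
If it is in locker 1 (prior 1/9): the attendant has 2 equally likely choices, so probability 1/2; weight (1/9)·(1/2) = 1/18.
If it is in locker 2 (prior 2/9): the attendant has 2 equally likely choices, so probability 1/2; weight (2/9)·(1/2) = 1/9.
If it is in locker 3 (prior 2/9): the attendant opened locker 3, so this case is ruled out; weight (2/9)·0 = 0.
If it is in locker 4 (prior 4/9): the attendant has 3 equally likely choices, so probability 1/3; weight (4/9)·(1/3) = 4/27.
The weights sum to 17/54.
So P(the prize voucher in locker 4 | the attendant opened locker 3) = (4/27) / (17/54) = 8/17.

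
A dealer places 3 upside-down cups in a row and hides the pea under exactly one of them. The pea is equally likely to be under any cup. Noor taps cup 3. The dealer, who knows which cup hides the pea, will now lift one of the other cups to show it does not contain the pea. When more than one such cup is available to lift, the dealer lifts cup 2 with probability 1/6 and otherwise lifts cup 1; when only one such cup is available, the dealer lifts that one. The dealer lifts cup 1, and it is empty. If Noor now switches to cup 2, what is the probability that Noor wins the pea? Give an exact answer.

6/11

Consider each possible location of the pea in turn.
If it is under cup 1 (prior 1/3): the dealer opened cup 1, so this case is ruled out; weight (1/3)·0 = 0.
If it is under cup 2 (prior 1/3): only cup 1 is available, probability 1; weight (1/3)·1 = 1/3.
If it is under cup 3 (prior 1/3): cup 2 is available but not opened, probability 5/6; weight (1/3)·(5/6) = 5/18.
The weights sum to 11/18.
So P(the pea under cup 2 | the dealer opened cup 1) = (1/3) / (11/18) = 6/11.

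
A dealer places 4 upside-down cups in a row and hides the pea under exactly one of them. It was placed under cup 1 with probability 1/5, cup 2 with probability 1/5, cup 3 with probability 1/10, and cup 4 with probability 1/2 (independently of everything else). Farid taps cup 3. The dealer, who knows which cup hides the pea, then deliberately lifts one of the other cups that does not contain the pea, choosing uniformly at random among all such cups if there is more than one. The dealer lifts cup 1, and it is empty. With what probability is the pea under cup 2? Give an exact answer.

6/23

Apply Bayes' rule, conditioning on where the pea actually is.
If it is under cup 1 (prior 1/5): the dealer opened cup 1, so this case is ruled out; weight (1/5)·0 = 0.
If it is under cup 2 (prior 1/5): the dealer has 2 equally likely choices, so probability 1/2; weight (1/5)·(1/2) = 1/10.
If it is under cup 3 (prior 1/10): the dealer has 3 equally likely choices, so probability 1/3; weight (1/10)·(1/3) = 1/30.
If it is under cup 4 (prior 1/2): the dealer has 2 equally likely choices, so probability 1/2; weight (1/2)·(1/2) = 1/4.
The weights sum to 23/60.
So P(the pea under cup 2 | the dealer opened cup 1) = (1/10) / (23/60) = 6/23.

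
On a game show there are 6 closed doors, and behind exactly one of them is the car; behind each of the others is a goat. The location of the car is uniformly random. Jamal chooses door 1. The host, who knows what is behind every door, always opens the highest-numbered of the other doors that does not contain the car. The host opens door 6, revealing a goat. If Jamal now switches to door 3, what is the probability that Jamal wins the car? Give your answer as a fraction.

Apply Bayes' rule, conditioning on where the car actually is.
If it is behind any of doors 1, 2, 3, 4, and 5 (prior 1/6 each): door 6 is the highest-numbered option available, probability 1; weight (1/6)·1 = 1/6 each.
If it is behind door 6 (prior 1/6): the host opened door 6, so this case is ruled out; weight (1/6)·0 = 0.
The weights sum to 5/6.
So P(the car behind door 3 | the host opened door 6) = (1/6) / (5/6) = 1/5.

1/5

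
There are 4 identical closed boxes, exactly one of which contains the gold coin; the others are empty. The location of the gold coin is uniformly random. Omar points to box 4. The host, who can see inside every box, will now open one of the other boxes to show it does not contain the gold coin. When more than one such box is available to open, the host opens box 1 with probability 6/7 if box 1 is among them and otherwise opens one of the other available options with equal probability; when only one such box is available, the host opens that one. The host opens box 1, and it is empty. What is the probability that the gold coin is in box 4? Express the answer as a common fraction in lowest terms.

1/3

Condition on the true location of the gold coin.
If it is in box 1 (prior 1/4): the host opened box 1, so this case is ruled out; weight (1/4)·0 = 0.
If it is in any of boxes 2, 3, and 4 (prior 1/4 each): box 1 is available, opened with probability 6/7; weight (1/4)·(6/7) = 3/14 each.
The weights sum to 9/14.
So P(the gold coin in box 4 | the host opened box 1) = (3/14) / (9/14) = 1/3.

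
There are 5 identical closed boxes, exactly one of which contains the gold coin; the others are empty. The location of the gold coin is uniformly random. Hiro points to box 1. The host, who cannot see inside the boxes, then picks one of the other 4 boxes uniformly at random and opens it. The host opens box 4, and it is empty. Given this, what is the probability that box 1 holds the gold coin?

1/4

Consider each possible location of the gold coin in turn.
If it is in any of boxes 1, 2, 3, and 5 (prior 1/5 each): the host picks box 4 with probability 1/4 regardless, and it is not the prize; weight (1/5)·(1/4) = 1/20 each.
If it is in box 4 (prior 1/5): the host opened box 4, so this case is ruled out; weight (1/5)·0 = 0.
The weights sum to 1/5.
So P(the gold coin in box 1 | the host opened box 4) = (1/20) / (1/5) = 1/4.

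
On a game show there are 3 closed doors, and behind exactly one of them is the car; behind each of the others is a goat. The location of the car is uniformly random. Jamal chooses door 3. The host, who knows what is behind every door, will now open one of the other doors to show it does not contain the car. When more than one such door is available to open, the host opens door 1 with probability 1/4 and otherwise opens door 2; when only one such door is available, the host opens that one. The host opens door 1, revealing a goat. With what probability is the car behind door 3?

1/5

Apply Bayes' rule, conditioning on where the car actually is.
If it is behind door 1 (prior 1/3): the host opened door 1, so this case is ruled out; weight (1/3)·0 = 0.
If it is behind door 2 (prior 1/3): only door 1 is available, probability 1; weight (1/3)·1 = 1/3.
If it is behind door 3 (prior 1/3): door 1 is available, opened with probability 1/4; weight (1/3)·(1/4) = 1/12.
The weights sum to 5/12.
So P(the car behind door 3 | the host opened door 1) = (1/12) / (5/12) = 1/5.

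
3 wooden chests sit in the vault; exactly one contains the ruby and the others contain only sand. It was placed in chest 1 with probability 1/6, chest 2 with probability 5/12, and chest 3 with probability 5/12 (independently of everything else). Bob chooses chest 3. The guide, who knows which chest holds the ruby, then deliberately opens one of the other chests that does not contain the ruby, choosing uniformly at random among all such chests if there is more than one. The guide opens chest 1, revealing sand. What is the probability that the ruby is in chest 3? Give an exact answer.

Apply Bayes' rule, conditioning on where the ruby actually is.
If it is in chest 1 (prior 1/6): the guide opened chest 1, so this case is ruled out; weight (1/6)·0 = 0.
If it is in chest 2 (prior 5/12): the guide has no choice, probability 1; weight (5/12)·1 = 5/12.
If it is in chest 3 (prior 5/12): the guide has 2 equally likely choices, so probability 1/2; weight (5/12)·(1/2) = 5/24.
The weights sum to 5/8.
So P(the ruby in chest 3 | the guide opened chest 1) = (5/24) / (5/8) = 1/3.

1/3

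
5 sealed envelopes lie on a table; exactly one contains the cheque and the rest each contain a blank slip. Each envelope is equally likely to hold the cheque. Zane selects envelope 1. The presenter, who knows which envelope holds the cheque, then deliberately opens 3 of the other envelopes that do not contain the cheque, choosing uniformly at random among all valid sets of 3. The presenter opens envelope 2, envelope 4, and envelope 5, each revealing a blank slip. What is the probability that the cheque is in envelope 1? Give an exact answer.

Consider each possible location of the cheque in turn.
If it is in envelope 1 (prior 1/5): the presenter has 4 equally likely choices, so probability 1/4; weight (1/5)·(1/4) = 1/20.
If it is in any of envelopes 2, 4, and 5 (prior 1/5 each): that envelope was opened and seen not to hold the prize — ruled out; weight (1/5)·0 = 0 each.
If it is in envelope 3 (prior 1/5): the presenter has no choice, probability 1; weight (1/5)·1 = 1/5.
The weights sum to 1/4.
So P(the cheque in envelope 1 | the presenter opened envelope 2, envelope 4, and envelope 5) = (1/20) / (1/4) = 1/5.

1/5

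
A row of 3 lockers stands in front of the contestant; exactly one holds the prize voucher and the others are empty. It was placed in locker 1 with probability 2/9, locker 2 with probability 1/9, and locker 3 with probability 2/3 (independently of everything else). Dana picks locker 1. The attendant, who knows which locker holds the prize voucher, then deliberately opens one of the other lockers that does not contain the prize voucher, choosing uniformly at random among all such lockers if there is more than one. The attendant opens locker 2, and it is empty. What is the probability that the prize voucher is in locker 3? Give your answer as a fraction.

6/7

Condition on the true location of the prize voucher.
If it is in locker 1 (prior 2/9): the attendant has 2 equally likely choices, so probability 1/2; weight (2/9)·(1/2) = 1/9.
If it is in locker 2 (prior 1/9): the attendant opened locker 2, so this case is ruled out; weight (1/9)·0 = 0.
If it is in locker 3 (prior 2/3): the attendant has no choice, probability 1; weight (2/3)·1 = 2/3.
The weights sum to 7/9.
So P(the prize voucher in locker 3 | the attendant opened locker 2) = (2/3) / (7/9) = 6/7.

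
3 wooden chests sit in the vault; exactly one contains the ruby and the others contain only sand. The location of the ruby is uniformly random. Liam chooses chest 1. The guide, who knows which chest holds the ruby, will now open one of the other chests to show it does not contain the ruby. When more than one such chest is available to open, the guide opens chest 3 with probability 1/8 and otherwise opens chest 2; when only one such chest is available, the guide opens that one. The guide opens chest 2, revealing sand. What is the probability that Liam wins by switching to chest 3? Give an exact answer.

Consider each possible location of the ruby in turn.
If it is in chest 1 (prior 1/3): chest 3 is available but not opened, probability 7/8; weight (1/3)·(7/8) = 7/24.
If it is in chest 2 (prior 1/3): the guide opened chest 2, so this case is ruled out; weight (1/3)·0 = 0.
If it is in chest 3 (prior 1/3): only chest 2 is available, probability 1; weight (1/3)·1 = 1/3.
The weights sum to 5/8.
So P(the ruby in chest 3 | the guide opened chest 2) = (1/3) / (5/8) = 8/15.

8/15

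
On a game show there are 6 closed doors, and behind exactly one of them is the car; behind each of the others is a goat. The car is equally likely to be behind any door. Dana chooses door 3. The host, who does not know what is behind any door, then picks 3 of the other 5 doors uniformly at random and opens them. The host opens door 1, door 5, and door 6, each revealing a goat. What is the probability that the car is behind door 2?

1/3

Consider each possible location of the car in turn.
If it is behind any of doors 1, 5, and 6 (prior 1/6 each): that door was opened and seen not to hold the prize — ruled out; weight (1/6)·0 = 0 each.
If it is behind any of doors 2, 3, and 4 (prior 1/6 each): the host picks exactly this set with probability 1/10 regardless, and none is the prize; weight (1/6)·(1/10) = 1/60 each.
The weights sum to 1/20.
So P(the car behind door 2 | the host opened door 1, door 5, and door 6) = (1/60) / (1/20) = 1/3.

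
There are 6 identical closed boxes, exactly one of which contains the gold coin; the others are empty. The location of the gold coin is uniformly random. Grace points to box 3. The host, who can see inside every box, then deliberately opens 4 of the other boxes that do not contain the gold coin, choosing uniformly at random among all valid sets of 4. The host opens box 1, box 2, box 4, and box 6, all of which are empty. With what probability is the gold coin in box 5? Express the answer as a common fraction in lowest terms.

5/6

Apply Bayes' rule, conditioning on where the gold coin actually is.
If it is in any of boxes 1, 2, 4, and 6 (prior 1/6 each): that box was opened and seen not to hold the prize — ruled out; weight (1/6)·0 = 0 each.
If it is in box 3 (prior 1/6): the host has 5 equally likely choices, so probability 1/5; weight (1/6)·(1/5) = 1/30.
If it is in box 5 (prior 1/6): the host has no choice, probability 1; weight (1/6)·1 = 1/6.
The weights sum to 1/5.
So P(the gold coin in box 5 | the host opened box 1, box 2, box 4, and box 6) = (1/6) / (1/5) = 5/6.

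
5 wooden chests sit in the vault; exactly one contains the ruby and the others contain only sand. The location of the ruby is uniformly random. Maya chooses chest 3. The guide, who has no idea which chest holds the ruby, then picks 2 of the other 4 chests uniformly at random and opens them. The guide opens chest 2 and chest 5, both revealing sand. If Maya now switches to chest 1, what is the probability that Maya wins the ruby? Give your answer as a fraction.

Consider each possible location of the ruby in turn.
If it is in any of chests 1, 3, and 4 (prior 1/5 each): the guide picks exactly this set with probability 1/6 regardless, and none is the prize; weight (1/5)·(1/6) = 1/30 each.
If it is in either of chests 2 and 5 (prior 1/5 each): that chest was opened and seen not to hold the prize — ruled out; weight (1/5)·0 = 0 each.
The weights sum to 1/10.
So P(the ruby in chest 1 | the guide opened chest 2 and chest 5) = (1/30) / (1/10) = 1/3.

1/3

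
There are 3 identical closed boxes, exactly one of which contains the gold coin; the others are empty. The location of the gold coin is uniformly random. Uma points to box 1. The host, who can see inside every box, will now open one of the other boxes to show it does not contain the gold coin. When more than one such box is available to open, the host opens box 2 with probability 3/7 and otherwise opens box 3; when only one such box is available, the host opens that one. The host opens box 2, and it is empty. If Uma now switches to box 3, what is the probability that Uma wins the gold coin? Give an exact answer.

7/10

Consider each possible location of the gold coin in turn.
If it is in box 1 (prior 1/3): box 2 is available, opened with probability 3/7; weight (1/3)·(3/7) = 1/7.
If it is in box 2 (prior 1/3): the host opened box 2, so this case is ruled out; weight (1/3)·0 = 0.
If it is in box 3 (prior 1/3): only box 2 is available, probability 1; weight (1/3)·1 = 1/3.
The weights sum to 10/21.
So P(the gold coin in box 3 | the host opened box 2) = (1/3) / (10/21) = 7/10.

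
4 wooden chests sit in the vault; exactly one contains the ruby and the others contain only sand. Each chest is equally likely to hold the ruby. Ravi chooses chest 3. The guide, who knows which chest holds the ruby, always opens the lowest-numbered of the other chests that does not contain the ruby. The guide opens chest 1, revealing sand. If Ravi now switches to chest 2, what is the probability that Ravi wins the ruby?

Condition on the true location of the ruby.
If it is in chest 1 (prior 1/4): the guide opened chest 1, so this case is ruled out; weight (1/4)·0 = 0.
If it is in any of chests 2, 3, and 4 (prior 1/4 each): chest 1 is the lowest-numbered option available, probability 1; weight (1/4)·1 = 1/4 each.
The weights sum to 3/4.
So P(the ruby in chest 2 | the guide opened chest 1) = (1/4) / (3/4) = 1/3.

1/3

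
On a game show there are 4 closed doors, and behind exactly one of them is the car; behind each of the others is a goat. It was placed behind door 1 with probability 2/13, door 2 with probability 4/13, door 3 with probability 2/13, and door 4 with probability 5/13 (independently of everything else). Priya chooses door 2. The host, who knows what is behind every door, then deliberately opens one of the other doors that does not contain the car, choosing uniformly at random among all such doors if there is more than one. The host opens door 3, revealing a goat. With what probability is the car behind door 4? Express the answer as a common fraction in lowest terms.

Consider each possible location of the car in turn.
If it is behind door 1 (prior 2/13): the host has 2 equally likely choices, so probability 1/2; weight (2/13)·(1/2) = 1/13.
If it is behind door 2 (prior 4/13): the host has 3 equally likely choices, so probability 1/3; weight (4/13)·(1/3) = 4/39.
If it is behind door 3 (prior 2/13): the host opened door 3, so this case is ruled out; weight (2/13)·0 = 0.
If it is behind door 4 (prior 5/13): the host has 2 equally likely choices, so probability 1/2; weight (5/13)·(1/2) = 5/26.
The weights sum to 29/78.
So P(the car behind door 4 | the host opened door 3) = (5/26) / (29/78) = 15/29.

15/29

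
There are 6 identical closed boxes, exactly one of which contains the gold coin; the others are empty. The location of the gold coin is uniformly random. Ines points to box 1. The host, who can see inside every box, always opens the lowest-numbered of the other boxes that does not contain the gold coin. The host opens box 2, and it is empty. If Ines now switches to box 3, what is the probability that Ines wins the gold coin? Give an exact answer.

Consider each possible location of the gold coin in turn.
If it is in any of boxes 1, 3, 4, 5, and 6 (prior 1/6 each): box 2 is the lowest-numbered option available, probability 1; weight (1/6)·1 = 1/6 each.
If it is in box 2 (prior 1/6): the host opened box 2, so this case is ruled out; weight (1/6)·0 = 0.
The weights sum to 5/6.
So P(the gold coin in box 3 | the host opened box 2) = (1/6) / (5/6) = 1/5.

1/5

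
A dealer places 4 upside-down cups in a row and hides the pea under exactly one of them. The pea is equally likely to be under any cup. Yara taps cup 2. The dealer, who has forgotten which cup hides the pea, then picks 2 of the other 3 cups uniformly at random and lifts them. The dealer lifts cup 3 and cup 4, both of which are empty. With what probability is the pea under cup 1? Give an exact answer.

1/2

Condition on the true location of the pea.
If it is under either of cups 1 and 2 (prior 1/4 each): the dealer picks exactly this set with probability 1/3 regardless, and none is the prize; weight (1/4)·(1/3) = 1/12 each.
If it is under either of cups 3 and 4 (prior 1/4 each): that cup was opened and seen not to hold the prize — ruled out; weight (1/4)·0 = 0 each.
The weights sum to 1/6.
So P(the pea under cup 1 | the dealer opened cup 3 and cup 4) = (1/12) / (1/6) = 1/2.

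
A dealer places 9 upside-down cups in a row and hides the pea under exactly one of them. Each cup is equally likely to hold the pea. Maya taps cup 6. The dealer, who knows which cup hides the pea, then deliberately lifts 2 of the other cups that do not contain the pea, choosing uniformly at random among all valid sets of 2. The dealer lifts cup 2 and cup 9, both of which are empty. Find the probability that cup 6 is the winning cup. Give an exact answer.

1/9

Apply Bayes' rule, conditioning on where the pea actually is.
If it is under any of cups 1, 3, 4, 5, 7, and 8 (prior 1/9 each): the dealer has 21 equally likely choices, so probability 1/21; weight (1/9)·(1/21) = 1/189 each.
If it is under either of cups 2 and 9 (prior 1/9 each): that cup was opened and seen not to hold the prize — ruled out; weight (1/9)·0 = 0 each.
If it is under cup 6 (prior 1/9): the dealer has 28 equally likely choices, so probability 1/28; weight (1/9)·(1/28) = 1/252.
The weights sum to 1/28.
So P(the pea under cup 6 | the dealer opened cup 2 and cup 9) = (1/252) / (1/28) = 1/9.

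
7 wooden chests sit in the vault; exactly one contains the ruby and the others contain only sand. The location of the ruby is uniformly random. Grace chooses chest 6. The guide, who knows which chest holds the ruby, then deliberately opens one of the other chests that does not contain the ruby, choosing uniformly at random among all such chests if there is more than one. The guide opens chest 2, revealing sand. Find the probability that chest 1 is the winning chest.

6/35

Consider each possible location of the ruby in turn.
If it is in any of chests 1, 3, 4, 5, and 7 (prior 1/7 each): the guide has 5 equally likely choices, so probability 1/5; weight (1/7)·(1/5) = 1/35 each.
If it is in chest 2 (prior 1/7): the guide opened chest 2, so this case is ruled out; weight (1/7)·0 = 0.
If it is in chest 6 (prior 1/7): the guide has 6 equally likely choices, so probability 1/6; weight (1/7)·(1/6) = 1/42.
The weights sum to 1/6.
So P(the ruby in chest 1 | the guide opened chest 2) = (1/35) / (1/6) = 6/35.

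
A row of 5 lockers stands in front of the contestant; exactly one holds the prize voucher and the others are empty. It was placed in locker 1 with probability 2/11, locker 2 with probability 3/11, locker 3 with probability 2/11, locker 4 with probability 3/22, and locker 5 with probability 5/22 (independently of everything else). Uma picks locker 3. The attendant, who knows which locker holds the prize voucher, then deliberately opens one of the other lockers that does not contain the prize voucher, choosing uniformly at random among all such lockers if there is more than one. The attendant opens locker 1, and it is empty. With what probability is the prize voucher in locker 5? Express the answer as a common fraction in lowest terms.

Apply Bayes' rule, conditioning on where the prize voucher actually is.
If it is in locker 1 (prior 2/11): the attendant opened locker 1, so this case is ruled out; weight (2/11)·0 = 0.
If it is in locker 2 (prior 3/11): the attendant has 3 equally likely choices, so probability 1/3; weight (3/11)·(1/3) = 1/11.
If it is in locker 3 (prior 2/11): the attendant has 4 equally likely choices, so probability 1/4; weight (2/11)·(1/4) = 1/22.
If it is in locker 4 (prior 3/22): the attendant has 3 equally likely choices, so probability 1/3; weight (3/22)·(1/3) = 1/22.
If it is in locker 5 (prior 5/22): the attendant has 3 equally likely choices, so probability 1/3; weight (5/22)·(1/3) = 5/66.
The weights sum to 17/66.
So P(the prize voucher in locker 5 | the attendant opened locker 1) = (5/66) / (17/66) = 5/17.

5/17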